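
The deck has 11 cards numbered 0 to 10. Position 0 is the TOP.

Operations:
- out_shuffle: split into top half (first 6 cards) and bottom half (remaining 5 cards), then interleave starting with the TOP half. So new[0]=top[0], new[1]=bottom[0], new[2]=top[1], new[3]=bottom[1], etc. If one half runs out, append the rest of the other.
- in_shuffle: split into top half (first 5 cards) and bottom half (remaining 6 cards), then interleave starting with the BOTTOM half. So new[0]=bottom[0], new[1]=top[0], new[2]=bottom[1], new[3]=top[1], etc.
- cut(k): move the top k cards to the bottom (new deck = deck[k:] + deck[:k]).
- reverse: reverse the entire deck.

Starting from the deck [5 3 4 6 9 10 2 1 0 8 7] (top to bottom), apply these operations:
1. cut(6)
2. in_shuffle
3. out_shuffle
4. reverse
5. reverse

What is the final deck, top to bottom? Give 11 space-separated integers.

After op 1 (cut(6)): [2 1 0 8 7 5 3 4 6 9 10]
After op 2 (in_shuffle): [5 2 3 1 4 0 6 8 9 7 10]
After op 3 (out_shuffle): [5 6 2 8 3 9 1 7 4 10 0]
After op 4 (reverse): [0 10 4 7 1 9 3 8 2 6 5]
After op 5 (reverse): [5 6 2 8 3 9 1 7 4 10 0]

Answer: 5 6 2 8 3 9 1 7 4 10 0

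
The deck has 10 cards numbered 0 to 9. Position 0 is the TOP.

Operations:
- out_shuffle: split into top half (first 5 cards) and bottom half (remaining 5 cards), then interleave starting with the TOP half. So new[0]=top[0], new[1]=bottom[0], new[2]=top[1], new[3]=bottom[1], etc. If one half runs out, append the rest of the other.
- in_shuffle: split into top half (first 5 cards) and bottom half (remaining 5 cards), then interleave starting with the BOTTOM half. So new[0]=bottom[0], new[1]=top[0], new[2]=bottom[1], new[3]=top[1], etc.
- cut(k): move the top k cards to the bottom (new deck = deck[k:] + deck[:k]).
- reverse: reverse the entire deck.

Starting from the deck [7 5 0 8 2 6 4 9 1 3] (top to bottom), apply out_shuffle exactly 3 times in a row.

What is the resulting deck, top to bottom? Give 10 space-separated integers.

After op 1 (out_shuffle): [7 6 5 4 0 9 8 1 2 3]
After op 2 (out_shuffle): [7 9 6 8 5 1 4 2 0 3]
After op 3 (out_shuffle): [7 1 9 4 6 2 8 0 5 3]

Answer: 7 1 9 4 6 2 8 0 5 3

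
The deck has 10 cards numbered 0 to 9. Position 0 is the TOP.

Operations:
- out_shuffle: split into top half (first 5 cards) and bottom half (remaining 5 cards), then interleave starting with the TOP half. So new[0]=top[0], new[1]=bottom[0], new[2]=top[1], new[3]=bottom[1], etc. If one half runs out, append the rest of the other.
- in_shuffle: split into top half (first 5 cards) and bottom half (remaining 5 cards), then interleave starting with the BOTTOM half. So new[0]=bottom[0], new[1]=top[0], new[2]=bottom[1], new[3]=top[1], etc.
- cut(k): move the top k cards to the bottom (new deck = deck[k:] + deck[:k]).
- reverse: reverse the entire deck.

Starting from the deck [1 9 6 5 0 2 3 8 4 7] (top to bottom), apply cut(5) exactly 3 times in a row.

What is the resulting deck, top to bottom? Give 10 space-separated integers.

Answer: 2 3 8 4 7 1 9 6 5 0

Derivation:
After op 1 (cut(5)): [2 3 8 4 7 1 9 6 5 0]
After op 2 (cut(5)): [1 9 6 5 0 2 3 8 4 7]
After op 3 (cut(5)): [2 3 8 4 7 1 9 6 5 0]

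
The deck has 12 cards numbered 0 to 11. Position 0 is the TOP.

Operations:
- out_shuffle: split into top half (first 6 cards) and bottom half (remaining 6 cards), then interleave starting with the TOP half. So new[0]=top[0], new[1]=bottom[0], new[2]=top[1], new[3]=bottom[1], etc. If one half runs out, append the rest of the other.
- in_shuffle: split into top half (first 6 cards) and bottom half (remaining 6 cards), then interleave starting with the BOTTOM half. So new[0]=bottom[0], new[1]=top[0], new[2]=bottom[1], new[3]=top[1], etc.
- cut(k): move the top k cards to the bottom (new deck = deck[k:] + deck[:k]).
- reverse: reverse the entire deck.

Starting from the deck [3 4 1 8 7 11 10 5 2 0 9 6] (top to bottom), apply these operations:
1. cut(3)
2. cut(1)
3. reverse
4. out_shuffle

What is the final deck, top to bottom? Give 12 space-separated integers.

After op 1 (cut(3)): [8 7 11 10 5 2 0 9 6 3 4 1]
After op 2 (cut(1)): [7 11 10 5 2 0 9 6 3 4 1 8]
After op 3 (reverse): [8 1 4 3 6 9 0 2 5 10 11 7]
After op 4 (out_shuffle): [8 0 1 2 4 5 3 10 6 11 9 7]

Answer: 8 0 1 2 4 5 3 10 6 11 9 7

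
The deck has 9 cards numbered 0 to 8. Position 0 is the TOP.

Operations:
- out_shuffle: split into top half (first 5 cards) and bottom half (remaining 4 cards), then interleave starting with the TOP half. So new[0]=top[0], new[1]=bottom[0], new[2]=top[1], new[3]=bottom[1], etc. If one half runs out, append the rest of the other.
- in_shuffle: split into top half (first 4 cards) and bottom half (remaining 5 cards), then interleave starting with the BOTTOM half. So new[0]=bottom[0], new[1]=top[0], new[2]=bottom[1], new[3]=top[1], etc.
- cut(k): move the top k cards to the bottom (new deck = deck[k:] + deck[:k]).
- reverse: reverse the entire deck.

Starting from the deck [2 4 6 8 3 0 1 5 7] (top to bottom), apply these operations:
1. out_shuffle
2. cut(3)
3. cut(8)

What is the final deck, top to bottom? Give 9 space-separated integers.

After op 1 (out_shuffle): [2 0 4 1 6 5 8 7 3]
After op 2 (cut(3)): [1 6 5 8 7 3 2 0 4]
After op 3 (cut(8)): [4 1 6 5 8 7 3 2 0]

Answer: 4 1 6 5 8 7 3 2 0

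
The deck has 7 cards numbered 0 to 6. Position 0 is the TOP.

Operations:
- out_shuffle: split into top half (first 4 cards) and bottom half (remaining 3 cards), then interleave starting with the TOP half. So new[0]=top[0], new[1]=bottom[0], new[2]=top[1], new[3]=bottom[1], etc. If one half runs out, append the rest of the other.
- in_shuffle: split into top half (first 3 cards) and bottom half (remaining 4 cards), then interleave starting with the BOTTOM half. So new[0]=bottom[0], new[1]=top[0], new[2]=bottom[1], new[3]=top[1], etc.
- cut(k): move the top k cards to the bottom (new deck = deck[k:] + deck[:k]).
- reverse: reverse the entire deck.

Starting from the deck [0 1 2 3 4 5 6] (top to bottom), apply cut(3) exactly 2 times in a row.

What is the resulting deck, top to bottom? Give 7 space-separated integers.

After op 1 (cut(3)): [3 4 5 6 0 1 2]
After op 2 (cut(3)): [6 0 1 2 3 4 5]

Answer: 6 0 1 2 3 4 5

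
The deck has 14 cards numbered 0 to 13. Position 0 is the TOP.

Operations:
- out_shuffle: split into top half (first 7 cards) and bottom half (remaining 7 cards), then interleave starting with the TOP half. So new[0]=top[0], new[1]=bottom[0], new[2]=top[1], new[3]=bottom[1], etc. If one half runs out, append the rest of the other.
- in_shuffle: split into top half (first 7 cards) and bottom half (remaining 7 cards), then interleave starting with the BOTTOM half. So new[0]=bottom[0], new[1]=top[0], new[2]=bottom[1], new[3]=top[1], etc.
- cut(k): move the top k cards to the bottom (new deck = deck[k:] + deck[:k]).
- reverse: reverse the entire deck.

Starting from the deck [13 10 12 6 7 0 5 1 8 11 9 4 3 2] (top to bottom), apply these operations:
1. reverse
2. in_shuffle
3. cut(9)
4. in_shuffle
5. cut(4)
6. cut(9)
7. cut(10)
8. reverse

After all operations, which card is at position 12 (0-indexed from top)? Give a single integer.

After op 1 (reverse): [2 3 4 9 11 8 1 5 0 7 6 12 10 13]
After op 2 (in_shuffle): [5 2 0 3 7 4 6 9 12 11 10 8 13 1]
After op 3 (cut(9)): [11 10 8 13 1 5 2 0 3 7 4 6 9 12]
After op 4 (in_shuffle): [0 11 3 10 7 8 4 13 6 1 9 5 12 2]
After op 5 (cut(4)): [7 8 4 13 6 1 9 5 12 2 0 11 3 10]
After op 6 (cut(9)): [2 0 11 3 10 7 8 4 13 6 1 9 5 12]
After op 7 (cut(10)): [1 9 5 12 2 0 11 3 10 7 8 4 13 6]
After op 8 (reverse): [6 13 4 8 7 10 3 11 0 2 12 5 9 1]
Position 12: card 9.

Answer: 9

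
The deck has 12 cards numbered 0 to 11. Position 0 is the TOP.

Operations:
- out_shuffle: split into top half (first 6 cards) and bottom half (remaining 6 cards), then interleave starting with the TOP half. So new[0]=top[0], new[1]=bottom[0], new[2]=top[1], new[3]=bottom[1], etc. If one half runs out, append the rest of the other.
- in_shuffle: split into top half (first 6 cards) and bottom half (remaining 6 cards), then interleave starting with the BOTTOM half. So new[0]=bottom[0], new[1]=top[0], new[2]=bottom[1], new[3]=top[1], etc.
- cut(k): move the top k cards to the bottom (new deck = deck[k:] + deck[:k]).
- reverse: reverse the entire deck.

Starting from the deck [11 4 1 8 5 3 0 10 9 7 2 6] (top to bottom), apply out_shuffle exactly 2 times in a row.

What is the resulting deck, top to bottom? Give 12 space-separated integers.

After op 1 (out_shuffle): [11 0 4 10 1 9 8 7 5 2 3 6]
After op 2 (out_shuffle): [11 8 0 7 4 5 10 2 1 3 9 6]

Answer: 11 8 0 7 4 5 10 2 1 3 9 6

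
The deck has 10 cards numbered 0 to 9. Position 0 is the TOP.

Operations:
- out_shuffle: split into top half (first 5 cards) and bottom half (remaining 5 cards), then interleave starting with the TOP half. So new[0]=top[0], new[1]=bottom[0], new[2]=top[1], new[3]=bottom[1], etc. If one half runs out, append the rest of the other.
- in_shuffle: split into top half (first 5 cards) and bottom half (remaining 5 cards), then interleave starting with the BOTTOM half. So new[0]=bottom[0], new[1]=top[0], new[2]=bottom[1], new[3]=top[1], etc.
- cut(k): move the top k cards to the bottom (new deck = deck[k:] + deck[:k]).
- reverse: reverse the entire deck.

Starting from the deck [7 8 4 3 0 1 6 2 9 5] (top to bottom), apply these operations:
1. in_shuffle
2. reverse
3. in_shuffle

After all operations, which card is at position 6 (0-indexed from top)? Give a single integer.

Answer: 7

Derivation:
After op 1 (in_shuffle): [1 7 6 8 2 4 9 3 5 0]
After op 2 (reverse): [0 5 3 9 4 2 8 6 7 1]
After op 3 (in_shuffle): [2 0 8 5 6 3 7 9 1 4]
Position 6: card 7.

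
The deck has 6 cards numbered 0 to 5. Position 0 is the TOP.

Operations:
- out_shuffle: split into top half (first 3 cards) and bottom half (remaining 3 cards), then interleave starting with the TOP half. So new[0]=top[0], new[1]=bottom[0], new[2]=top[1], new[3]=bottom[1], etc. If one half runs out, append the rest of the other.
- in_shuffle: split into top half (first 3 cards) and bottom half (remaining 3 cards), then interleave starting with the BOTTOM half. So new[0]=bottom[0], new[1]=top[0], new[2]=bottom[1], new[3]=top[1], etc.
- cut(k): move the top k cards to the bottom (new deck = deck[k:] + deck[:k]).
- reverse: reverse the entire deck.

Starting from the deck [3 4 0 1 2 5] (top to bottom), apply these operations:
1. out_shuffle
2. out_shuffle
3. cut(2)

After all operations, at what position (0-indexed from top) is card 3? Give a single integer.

After op 1 (out_shuffle): [3 1 4 2 0 5]
After op 2 (out_shuffle): [3 2 1 0 4 5]
After op 3 (cut(2)): [1 0 4 5 3 2]
Card 3 is at position 4.

Answer: 4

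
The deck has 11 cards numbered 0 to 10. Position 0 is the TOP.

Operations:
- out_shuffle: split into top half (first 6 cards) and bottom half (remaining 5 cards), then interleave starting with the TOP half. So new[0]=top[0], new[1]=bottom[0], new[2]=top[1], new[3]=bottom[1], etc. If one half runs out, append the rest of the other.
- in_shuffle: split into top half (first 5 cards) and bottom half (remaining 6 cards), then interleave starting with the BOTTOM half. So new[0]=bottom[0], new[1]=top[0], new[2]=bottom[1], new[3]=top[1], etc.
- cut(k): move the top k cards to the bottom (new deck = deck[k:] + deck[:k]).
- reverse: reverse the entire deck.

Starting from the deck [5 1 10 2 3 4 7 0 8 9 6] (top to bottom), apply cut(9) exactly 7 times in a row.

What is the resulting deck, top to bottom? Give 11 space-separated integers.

After op 1 (cut(9)): [9 6 5 1 10 2 3 4 7 0 8]
After op 2 (cut(9)): [0 8 9 6 5 1 10 2 3 4 7]
After op 3 (cut(9)): [4 7 0 8 9 6 5 1 10 2 3]
After op 4 (cut(9)): [2 3 4 7 0 8 9 6 5 1 10]
After op 5 (cut(9)): [1 10 2 3 4 7 0 8 9 6 5]
After op 6 (cut(9)): [6 5 1 10 2 3 4 7 0 8 9]
After op 7 (cut(9)): [8 9 6 5 1 10 2 3 4 7 0]

Answer: 8 9 6 5 1 10 2 3 4 7 0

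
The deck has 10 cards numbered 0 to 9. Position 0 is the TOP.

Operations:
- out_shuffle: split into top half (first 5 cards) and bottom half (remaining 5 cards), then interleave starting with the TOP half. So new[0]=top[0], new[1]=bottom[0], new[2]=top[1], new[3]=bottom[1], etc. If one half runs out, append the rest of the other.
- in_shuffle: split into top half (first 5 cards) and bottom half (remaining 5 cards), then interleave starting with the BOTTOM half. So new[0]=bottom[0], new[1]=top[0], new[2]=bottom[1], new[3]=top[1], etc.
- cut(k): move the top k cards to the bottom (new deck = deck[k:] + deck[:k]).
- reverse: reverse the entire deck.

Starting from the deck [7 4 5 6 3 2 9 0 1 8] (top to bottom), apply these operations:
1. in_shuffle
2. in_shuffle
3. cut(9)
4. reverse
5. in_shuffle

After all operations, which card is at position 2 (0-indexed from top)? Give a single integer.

Answer: 1

Derivation:
After op 1 (in_shuffle): [2 7 9 4 0 5 1 6 8 3]
After op 2 (in_shuffle): [5 2 1 7 6 9 8 4 3 0]
After op 3 (cut(9)): [0 5 2 1 7 6 9 8 4 3]
After op 4 (reverse): [3 4 8 9 6 7 1 2 5 0]
After op 5 (in_shuffle): [7 3 1 4 2 8 5 9 0 6]
Position 2: card 1.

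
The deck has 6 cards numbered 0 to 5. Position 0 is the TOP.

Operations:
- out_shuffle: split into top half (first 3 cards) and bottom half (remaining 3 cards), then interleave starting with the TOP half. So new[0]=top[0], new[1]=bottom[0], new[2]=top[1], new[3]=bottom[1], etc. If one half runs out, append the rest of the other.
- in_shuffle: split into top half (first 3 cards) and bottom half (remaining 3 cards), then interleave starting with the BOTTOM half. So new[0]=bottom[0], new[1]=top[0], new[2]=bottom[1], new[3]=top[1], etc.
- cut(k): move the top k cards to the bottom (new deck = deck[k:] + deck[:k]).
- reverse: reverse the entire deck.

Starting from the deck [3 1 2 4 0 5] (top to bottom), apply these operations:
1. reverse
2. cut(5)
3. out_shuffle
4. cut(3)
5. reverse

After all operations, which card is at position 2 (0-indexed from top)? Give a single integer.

Answer: 3

Derivation:
After op 1 (reverse): [5 0 4 2 1 3]
After op 2 (cut(5)): [3 5 0 4 2 1]
After op 3 (out_shuffle): [3 4 5 2 0 1]
After op 4 (cut(3)): [2 0 1 3 4 5]
After op 5 (reverse): [5 4 3 1 0 2]
Position 2: card 3.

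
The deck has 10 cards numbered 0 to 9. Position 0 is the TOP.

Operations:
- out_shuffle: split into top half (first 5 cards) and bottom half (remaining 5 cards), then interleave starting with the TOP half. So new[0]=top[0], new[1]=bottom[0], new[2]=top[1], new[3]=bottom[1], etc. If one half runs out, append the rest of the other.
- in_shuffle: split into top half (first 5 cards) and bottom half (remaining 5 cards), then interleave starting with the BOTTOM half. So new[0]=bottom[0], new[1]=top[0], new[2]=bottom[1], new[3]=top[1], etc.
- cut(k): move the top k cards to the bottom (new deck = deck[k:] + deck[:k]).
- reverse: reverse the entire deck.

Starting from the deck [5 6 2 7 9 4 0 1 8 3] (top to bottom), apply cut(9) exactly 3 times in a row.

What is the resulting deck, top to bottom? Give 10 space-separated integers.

Answer: 1 8 3 5 6 2 7 9 4 0

Derivation:
After op 1 (cut(9)): [3 5 6 2 7 9 4 0 1 8]
After op 2 (cut(9)): [8 3 5 6 2 7 9 4 0 1]
After op 3 (cut(9)): [1 8 3 5 6 2 7 9 4 0]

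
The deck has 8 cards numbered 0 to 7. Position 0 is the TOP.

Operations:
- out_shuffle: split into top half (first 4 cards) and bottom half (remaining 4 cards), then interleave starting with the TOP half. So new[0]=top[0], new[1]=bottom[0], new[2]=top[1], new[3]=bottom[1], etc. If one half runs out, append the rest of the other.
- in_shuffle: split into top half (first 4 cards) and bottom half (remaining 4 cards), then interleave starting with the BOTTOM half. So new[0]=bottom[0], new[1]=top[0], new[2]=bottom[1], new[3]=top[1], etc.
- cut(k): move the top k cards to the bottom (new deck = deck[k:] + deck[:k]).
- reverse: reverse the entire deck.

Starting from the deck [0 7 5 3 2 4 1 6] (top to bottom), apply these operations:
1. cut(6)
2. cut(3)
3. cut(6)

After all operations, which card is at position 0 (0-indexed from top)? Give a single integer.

Answer: 6

Derivation:
After op 1 (cut(6)): [1 6 0 7 5 3 2 4]
After op 2 (cut(3)): [7 5 3 2 4 1 6 0]
After op 3 (cut(6)): [6 0 7 5 3 2 4 1]
Position 0: card 6.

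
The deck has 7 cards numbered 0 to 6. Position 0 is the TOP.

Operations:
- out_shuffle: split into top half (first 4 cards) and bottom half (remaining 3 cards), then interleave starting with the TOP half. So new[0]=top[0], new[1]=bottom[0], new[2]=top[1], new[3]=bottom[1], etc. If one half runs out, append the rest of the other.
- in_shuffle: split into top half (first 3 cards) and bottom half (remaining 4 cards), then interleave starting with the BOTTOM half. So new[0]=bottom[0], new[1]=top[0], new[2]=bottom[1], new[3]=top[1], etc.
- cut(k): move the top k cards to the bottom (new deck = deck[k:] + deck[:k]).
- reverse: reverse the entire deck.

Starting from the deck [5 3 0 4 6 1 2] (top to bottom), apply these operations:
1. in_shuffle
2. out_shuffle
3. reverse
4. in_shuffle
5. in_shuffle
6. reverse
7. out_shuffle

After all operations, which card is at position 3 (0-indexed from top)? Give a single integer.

After op 1 (in_shuffle): [4 5 6 3 1 0 2]
After op 2 (out_shuffle): [4 1 5 0 6 2 3]
After op 3 (reverse): [3 2 6 0 5 1 4]
After op 4 (in_shuffle): [0 3 5 2 1 6 4]
After op 5 (in_shuffle): [2 0 1 3 6 5 4]
After op 6 (reverse): [4 5 6 3 1 0 2]
After op 7 (out_shuffle): [4 1 5 0 6 2 3]
Position 3: card 0.

Answer: 0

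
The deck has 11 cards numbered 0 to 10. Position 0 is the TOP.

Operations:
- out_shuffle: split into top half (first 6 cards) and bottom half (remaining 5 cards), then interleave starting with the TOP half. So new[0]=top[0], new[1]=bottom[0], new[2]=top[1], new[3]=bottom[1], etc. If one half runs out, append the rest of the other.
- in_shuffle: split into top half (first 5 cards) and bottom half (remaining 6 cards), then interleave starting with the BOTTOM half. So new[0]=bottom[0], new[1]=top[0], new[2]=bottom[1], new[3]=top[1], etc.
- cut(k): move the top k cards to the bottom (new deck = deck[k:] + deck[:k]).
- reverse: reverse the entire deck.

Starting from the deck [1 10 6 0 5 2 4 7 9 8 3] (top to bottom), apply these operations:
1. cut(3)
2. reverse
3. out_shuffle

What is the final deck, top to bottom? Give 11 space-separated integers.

After op 1 (cut(3)): [0 5 2 4 7 9 8 3 1 10 6]
After op 2 (reverse): [6 10 1 3 8 9 7 4 2 5 0]
After op 3 (out_shuffle): [6 7 10 4 1 2 3 5 8 0 9]

Answer: 6 7 10 4 1 2 3 5 8 0 9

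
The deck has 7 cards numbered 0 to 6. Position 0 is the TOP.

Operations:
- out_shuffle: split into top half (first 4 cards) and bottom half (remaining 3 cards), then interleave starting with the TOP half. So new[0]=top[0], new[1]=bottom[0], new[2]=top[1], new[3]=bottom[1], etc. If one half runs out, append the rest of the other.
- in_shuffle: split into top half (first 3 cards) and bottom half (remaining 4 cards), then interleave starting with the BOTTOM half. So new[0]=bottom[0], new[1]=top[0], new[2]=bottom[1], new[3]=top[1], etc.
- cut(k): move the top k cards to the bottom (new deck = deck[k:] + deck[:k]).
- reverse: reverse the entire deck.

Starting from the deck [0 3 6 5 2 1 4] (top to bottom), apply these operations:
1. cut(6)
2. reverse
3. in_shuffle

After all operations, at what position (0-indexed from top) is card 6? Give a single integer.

After op 1 (cut(6)): [4 0 3 6 5 2 1]
After op 2 (reverse): [1 2 5 6 3 0 4]
After op 3 (in_shuffle): [6 1 3 2 0 5 4]
Card 6 is at position 0.

Answer: 0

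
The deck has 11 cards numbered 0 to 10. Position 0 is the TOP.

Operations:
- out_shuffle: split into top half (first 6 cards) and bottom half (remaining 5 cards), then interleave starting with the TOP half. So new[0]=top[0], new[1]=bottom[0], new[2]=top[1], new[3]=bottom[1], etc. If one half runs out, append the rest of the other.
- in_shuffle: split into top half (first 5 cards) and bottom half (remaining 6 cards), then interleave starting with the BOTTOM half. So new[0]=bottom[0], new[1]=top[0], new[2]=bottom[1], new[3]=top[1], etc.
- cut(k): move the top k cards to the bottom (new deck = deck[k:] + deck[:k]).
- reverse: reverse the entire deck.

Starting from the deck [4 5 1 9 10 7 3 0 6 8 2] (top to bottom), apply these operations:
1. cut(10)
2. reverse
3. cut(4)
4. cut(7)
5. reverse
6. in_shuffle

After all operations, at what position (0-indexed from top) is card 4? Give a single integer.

Answer: 3

Derivation:
After op 1 (cut(10)): [2 4 5 1 9 10 7 3 0 6 8]
After op 2 (reverse): [8 6 0 3 7 10 9 1 5 4 2]
After op 3 (cut(4)): [7 10 9 1 5 4 2 8 6 0 3]
After op 4 (cut(7)): [8 6 0 3 7 10 9 1 5 4 2]
After op 5 (reverse): [2 4 5 1 9 10 7 3 0 6 8]
After op 6 (in_shuffle): [10 2 7 4 3 5 0 1 6 9 8]
Card 4 is at position 3.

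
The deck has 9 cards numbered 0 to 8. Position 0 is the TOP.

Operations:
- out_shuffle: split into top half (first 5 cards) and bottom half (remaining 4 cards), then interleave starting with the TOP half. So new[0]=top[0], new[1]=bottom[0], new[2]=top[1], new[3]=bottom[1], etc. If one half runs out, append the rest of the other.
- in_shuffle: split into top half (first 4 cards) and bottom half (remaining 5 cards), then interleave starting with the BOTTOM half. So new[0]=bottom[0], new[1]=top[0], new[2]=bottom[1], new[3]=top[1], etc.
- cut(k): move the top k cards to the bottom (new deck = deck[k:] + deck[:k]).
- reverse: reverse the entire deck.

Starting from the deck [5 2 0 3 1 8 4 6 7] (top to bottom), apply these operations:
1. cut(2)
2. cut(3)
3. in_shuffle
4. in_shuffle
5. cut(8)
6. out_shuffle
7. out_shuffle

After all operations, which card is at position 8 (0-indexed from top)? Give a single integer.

After op 1 (cut(2)): [0 3 1 8 4 6 7 5 2]
After op 2 (cut(3)): [8 4 6 7 5 2 0 3 1]
After op 3 (in_shuffle): [5 8 2 4 0 6 3 7 1]
After op 4 (in_shuffle): [0 5 6 8 3 2 7 4 1]
After op 5 (cut(8)): [1 0 5 6 8 3 2 7 4]
After op 6 (out_shuffle): [1 3 0 2 5 7 6 4 8]
After op 7 (out_shuffle): [1 7 3 6 0 4 2 8 5]
Position 8: card 5.

Answer: 5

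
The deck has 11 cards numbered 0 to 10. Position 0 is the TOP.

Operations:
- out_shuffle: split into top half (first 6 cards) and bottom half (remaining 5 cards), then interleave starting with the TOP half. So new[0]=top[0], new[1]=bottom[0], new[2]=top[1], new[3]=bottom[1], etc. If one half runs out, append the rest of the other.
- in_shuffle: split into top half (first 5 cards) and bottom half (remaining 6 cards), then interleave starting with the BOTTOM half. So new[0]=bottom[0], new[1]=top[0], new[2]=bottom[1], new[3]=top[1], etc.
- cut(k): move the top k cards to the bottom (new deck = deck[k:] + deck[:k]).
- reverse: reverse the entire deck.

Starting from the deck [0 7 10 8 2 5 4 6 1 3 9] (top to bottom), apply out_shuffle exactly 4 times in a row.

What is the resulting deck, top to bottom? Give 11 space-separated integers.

Answer: 0 3 6 5 8 7 9 1 4 2 10

Derivation:
After op 1 (out_shuffle): [0 4 7 6 10 1 8 3 2 9 5]
After op 2 (out_shuffle): [0 8 4 3 7 2 6 9 10 5 1]
After op 3 (out_shuffle): [0 6 8 9 4 10 3 5 7 1 2]
After op 4 (out_shuffle): [0 3 6 5 8 7 9 1 4 2 10]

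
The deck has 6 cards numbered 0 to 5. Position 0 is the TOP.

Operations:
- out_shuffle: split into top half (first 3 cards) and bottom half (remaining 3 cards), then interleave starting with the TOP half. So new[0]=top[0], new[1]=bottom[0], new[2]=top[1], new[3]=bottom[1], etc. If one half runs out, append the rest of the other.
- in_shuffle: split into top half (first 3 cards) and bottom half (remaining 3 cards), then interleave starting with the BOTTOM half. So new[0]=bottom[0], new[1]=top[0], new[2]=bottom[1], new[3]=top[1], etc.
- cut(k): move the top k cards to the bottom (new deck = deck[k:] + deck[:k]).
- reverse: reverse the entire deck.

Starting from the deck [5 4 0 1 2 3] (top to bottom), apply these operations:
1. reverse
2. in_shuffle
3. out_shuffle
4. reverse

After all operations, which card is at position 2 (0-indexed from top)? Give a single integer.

Answer: 5

Derivation:
After op 1 (reverse): [3 2 1 0 4 5]
After op 2 (in_shuffle): [0 3 4 2 5 1]
After op 3 (out_shuffle): [0 2 3 5 4 1]
After op 4 (reverse): [1 4 5 3 2 0]
Position 2: card 5.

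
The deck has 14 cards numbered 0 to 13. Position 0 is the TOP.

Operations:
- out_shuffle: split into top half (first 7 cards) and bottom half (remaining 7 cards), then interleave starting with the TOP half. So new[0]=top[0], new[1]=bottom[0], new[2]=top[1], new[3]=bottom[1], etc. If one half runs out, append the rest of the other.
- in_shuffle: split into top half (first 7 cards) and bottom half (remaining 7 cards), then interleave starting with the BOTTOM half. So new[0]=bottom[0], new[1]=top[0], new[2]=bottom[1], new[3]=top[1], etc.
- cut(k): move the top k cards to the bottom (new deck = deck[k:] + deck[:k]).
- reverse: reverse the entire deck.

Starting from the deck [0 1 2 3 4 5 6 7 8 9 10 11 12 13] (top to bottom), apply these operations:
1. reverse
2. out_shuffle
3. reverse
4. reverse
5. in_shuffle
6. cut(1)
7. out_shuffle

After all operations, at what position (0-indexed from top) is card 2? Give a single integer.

After op 1 (reverse): [13 12 11 10 9 8 7 6 5 4 3 2 1 0]
After op 2 (out_shuffle): [13 6 12 5 11 4 10 3 9 2 8 1 7 0]
After op 3 (reverse): [0 7 1 8 2 9 3 10 4 11 5 12 6 13]
After op 4 (reverse): [13 6 12 5 11 4 10 3 9 2 8 1 7 0]
After op 5 (in_shuffle): [3 13 9 6 2 12 8 5 1 11 7 4 0 10]
After op 6 (cut(1)): [13 9 6 2 12 8 5 1 11 7 4 0 10 3]
After op 7 (out_shuffle): [13 1 9 11 6 7 2 4 12 0 8 10 5 3]
Card 2 is at position 6.

Answer: 6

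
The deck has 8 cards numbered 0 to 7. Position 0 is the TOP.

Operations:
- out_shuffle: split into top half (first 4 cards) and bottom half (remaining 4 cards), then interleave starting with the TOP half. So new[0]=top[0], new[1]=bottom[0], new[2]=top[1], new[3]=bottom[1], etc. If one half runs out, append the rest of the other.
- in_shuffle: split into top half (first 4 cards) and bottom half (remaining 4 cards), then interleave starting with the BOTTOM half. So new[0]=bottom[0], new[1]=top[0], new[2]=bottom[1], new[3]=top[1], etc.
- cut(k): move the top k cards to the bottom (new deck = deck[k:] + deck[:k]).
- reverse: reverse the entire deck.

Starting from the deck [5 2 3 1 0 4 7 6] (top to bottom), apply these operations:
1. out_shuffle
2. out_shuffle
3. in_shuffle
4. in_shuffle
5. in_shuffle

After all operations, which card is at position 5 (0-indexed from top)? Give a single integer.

Answer: 0

Derivation:
After op 1 (out_shuffle): [5 0 2 4 3 7 1 6]
After op 2 (out_shuffle): [5 3 0 7 2 1 4 6]
After op 3 (in_shuffle): [2 5 1 3 4 0 6 7]
After op 4 (in_shuffle): [4 2 0 5 6 1 7 3]
After op 5 (in_shuffle): [6 4 1 2 7 0 3 5]
Position 5: card 0.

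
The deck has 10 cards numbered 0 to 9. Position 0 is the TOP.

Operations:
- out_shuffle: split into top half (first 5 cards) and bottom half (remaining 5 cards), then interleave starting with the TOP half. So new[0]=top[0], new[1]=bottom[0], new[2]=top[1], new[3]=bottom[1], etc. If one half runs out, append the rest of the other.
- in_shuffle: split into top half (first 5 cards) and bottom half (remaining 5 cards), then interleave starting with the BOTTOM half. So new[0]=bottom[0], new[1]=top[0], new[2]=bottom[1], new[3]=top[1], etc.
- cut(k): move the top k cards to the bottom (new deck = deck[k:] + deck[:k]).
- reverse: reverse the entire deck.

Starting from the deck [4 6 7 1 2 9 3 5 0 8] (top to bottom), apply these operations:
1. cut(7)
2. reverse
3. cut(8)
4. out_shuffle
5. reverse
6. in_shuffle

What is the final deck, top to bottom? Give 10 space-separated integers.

Answer: 3 8 7 2 5 4 1 9 0 6

Derivation:
After op 1 (cut(7)): [5 0 8 4 6 7 1 2 9 3]
After op 2 (reverse): [3 9 2 1 7 6 4 8 0 5]
After op 3 (cut(8)): [0 5 3 9 2 1 7 6 4 8]
After op 4 (out_shuffle): [0 1 5 7 3 6 9 4 2 8]
After op 5 (reverse): [8 2 4 9 6 3 7 5 1 0]
After op 6 (in_shuffle): [3 8 7 2 5 4 1 9 0 6]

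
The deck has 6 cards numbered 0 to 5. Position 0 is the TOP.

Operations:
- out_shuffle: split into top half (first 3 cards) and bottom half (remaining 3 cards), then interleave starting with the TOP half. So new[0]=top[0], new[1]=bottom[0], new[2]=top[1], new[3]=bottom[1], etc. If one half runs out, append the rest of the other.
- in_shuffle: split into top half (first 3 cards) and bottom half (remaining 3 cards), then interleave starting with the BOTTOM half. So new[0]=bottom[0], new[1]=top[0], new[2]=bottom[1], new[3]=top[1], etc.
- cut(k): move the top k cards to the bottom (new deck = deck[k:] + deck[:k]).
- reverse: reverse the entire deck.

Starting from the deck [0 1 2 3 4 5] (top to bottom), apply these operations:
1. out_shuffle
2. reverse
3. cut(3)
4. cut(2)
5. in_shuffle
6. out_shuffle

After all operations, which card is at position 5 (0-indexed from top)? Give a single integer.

Answer: 2

Derivation:
After op 1 (out_shuffle): [0 3 1 4 2 5]
After op 2 (reverse): [5 2 4 1 3 0]
After op 3 (cut(3)): [1 3 0 5 2 4]
After op 4 (cut(2)): [0 5 2 4 1 3]
After op 5 (in_shuffle): [4 0 1 5 3 2]
After op 6 (out_shuffle): [4 5 0 3 1 2]
Position 5: card 2.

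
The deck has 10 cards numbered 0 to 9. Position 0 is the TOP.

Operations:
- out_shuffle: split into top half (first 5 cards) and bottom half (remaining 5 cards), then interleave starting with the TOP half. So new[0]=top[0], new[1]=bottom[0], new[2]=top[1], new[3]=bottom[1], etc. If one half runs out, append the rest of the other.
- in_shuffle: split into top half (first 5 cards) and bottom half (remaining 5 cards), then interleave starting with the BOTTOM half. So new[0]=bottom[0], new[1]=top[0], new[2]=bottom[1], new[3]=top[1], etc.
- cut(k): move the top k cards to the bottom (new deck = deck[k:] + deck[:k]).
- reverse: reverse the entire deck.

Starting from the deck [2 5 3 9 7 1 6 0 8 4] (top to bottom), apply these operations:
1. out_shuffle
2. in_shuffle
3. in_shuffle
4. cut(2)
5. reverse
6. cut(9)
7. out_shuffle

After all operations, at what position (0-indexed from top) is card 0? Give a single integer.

Answer: 2

Derivation:
After op 1 (out_shuffle): [2 1 5 6 3 0 9 8 7 4]
After op 2 (in_shuffle): [0 2 9 1 8 5 7 6 4 3]
After op 3 (in_shuffle): [5 0 7 2 6 9 4 1 3 8]
After op 4 (cut(2)): [7 2 6 9 4 1 3 8 5 0]
After op 5 (reverse): [0 5 8 3 1 4 9 6 2 7]
After op 6 (cut(9)): [7 0 5 8 3 1 4 9 6 2]
After op 7 (out_shuffle): [7 1 0 4 5 9 8 6 3 2]
Card 0 is at position 2.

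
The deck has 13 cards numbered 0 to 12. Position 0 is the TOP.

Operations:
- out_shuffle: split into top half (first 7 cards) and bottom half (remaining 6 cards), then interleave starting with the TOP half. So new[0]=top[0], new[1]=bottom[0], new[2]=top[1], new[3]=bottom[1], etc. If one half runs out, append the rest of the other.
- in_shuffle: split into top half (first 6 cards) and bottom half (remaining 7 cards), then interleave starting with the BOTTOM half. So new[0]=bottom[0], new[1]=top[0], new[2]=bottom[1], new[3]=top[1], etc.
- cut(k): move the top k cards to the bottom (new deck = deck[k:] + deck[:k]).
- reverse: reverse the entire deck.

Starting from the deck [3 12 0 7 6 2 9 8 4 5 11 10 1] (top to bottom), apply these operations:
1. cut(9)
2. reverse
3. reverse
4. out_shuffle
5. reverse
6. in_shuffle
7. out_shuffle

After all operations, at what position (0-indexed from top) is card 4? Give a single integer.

After op 1 (cut(9)): [5 11 10 1 3 12 0 7 6 2 9 8 4]
After op 2 (reverse): [4 8 9 2 6 7 0 12 3 1 10 11 5]
After op 3 (reverse): [5 11 10 1 3 12 0 7 6 2 9 8 4]
After op 4 (out_shuffle): [5 7 11 6 10 2 1 9 3 8 12 4 0]
After op 5 (reverse): [0 4 12 8 3 9 1 2 10 6 11 7 5]
After op 6 (in_shuffle): [1 0 2 4 10 12 6 8 11 3 7 9 5]
After op 7 (out_shuffle): [1 8 0 11 2 3 4 7 10 9 12 5 6]
Card 4 is at position 6.

Answer: 6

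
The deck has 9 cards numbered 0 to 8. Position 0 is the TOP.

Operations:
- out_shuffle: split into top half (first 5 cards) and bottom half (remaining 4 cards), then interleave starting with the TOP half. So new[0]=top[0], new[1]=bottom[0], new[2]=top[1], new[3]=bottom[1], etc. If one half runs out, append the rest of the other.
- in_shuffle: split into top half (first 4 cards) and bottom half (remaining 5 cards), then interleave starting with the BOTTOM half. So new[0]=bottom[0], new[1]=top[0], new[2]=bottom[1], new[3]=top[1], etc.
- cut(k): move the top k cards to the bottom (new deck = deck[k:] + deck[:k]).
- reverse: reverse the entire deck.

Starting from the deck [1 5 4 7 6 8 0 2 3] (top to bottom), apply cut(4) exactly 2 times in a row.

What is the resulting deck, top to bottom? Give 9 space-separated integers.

After op 1 (cut(4)): [6 8 0 2 3 1 5 4 7]
After op 2 (cut(4)): [3 1 5 4 7 6 8 0 2]

Answer: 3 1 5 4 7 6 8 0 2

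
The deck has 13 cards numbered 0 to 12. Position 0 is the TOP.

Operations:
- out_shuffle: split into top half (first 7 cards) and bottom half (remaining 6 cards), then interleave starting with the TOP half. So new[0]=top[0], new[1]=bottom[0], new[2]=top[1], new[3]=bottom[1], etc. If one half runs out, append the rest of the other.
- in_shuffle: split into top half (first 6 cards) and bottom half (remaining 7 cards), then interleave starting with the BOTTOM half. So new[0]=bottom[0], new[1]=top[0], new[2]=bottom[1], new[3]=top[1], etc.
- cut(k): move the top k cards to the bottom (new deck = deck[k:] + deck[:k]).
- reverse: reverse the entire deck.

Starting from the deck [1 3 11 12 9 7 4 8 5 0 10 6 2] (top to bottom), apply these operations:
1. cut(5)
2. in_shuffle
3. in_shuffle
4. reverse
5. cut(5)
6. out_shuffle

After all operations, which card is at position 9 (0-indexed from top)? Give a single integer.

Answer: 1

Derivation:
After op 1 (cut(5)): [7 4 8 5 0 10 6 2 1 3 11 12 9]
After op 2 (in_shuffle): [6 7 2 4 1 8 3 5 11 0 12 10 9]
After op 3 (in_shuffle): [3 6 5 7 11 2 0 4 12 1 10 8 9]
After op 4 (reverse): [9 8 10 1 12 4 0 2 11 7 5 6 3]
After op 5 (cut(5)): [4 0 2 11 7 5 6 3 9 8 10 1 12]
After op 6 (out_shuffle): [4 3 0 9 2 8 11 10 7 1 5 12 6]
Position 9: card 1.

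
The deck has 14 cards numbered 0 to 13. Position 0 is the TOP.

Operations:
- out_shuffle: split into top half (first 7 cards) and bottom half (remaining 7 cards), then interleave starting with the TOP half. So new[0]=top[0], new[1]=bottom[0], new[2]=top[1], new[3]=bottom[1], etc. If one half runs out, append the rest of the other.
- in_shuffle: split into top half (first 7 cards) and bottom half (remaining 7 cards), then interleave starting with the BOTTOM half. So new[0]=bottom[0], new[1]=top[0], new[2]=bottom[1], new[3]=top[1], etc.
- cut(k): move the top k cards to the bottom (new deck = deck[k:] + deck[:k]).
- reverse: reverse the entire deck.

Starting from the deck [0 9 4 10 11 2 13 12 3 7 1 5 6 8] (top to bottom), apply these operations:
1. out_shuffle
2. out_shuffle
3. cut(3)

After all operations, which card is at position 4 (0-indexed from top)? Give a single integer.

After op 1 (out_shuffle): [0 12 9 3 4 7 10 1 11 5 2 6 13 8]
After op 2 (out_shuffle): [0 1 12 11 9 5 3 2 4 6 7 13 10 8]
After op 3 (cut(3)): [11 9 5 3 2 4 6 7 13 10 8 0 1 12]
Position 4: card 2.

Answer: 2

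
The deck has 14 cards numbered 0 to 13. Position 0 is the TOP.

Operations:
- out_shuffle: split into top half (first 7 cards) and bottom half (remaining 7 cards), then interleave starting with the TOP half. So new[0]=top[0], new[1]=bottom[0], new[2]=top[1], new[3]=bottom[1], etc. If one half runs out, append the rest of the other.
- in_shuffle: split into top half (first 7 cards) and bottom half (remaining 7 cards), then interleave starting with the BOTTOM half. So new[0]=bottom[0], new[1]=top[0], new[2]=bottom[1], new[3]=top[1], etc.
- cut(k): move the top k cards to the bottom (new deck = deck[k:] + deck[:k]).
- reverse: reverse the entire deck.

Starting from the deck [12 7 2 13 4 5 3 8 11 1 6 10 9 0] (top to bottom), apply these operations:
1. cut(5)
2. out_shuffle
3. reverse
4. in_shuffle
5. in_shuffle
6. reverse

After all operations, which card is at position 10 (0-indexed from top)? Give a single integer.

After op 1 (cut(5)): [5 3 8 11 1 6 10 9 0 12 7 2 13 4]
After op 2 (out_shuffle): [5 9 3 0 8 12 11 7 1 2 6 13 10 4]
After op 3 (reverse): [4 10 13 6 2 1 7 11 12 8 0 3 9 5]
After op 4 (in_shuffle): [11 4 12 10 8 13 0 6 3 2 9 1 5 7]
After op 5 (in_shuffle): [6 11 3 4 2 12 9 10 1 8 5 13 7 0]
After op 6 (reverse): [0 7 13 5 8 1 10 9 12 2 4 3 11 6]
Position 10: card 4.

Answer: 4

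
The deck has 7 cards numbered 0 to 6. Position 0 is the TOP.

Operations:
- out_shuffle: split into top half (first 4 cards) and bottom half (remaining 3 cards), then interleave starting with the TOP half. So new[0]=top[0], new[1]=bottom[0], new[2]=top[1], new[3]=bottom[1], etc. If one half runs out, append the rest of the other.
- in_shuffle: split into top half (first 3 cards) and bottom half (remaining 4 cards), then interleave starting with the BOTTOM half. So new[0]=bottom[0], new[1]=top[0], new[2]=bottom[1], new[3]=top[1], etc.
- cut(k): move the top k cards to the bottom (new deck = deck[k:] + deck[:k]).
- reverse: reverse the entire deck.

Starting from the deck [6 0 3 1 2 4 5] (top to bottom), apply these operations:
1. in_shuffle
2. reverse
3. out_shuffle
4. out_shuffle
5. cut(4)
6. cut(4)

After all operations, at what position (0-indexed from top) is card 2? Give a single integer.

Answer: 1

Derivation:
After op 1 (in_shuffle): [1 6 2 0 4 3 5]
After op 2 (reverse): [5 3 4 0 2 6 1]
After op 3 (out_shuffle): [5 2 3 6 4 1 0]
After op 4 (out_shuffle): [5 4 2 1 3 0 6]
After op 5 (cut(4)): [3 0 6 5 4 2 1]
After op 6 (cut(4)): [4 2 1 3 0 6 5]
Card 2 is at position 1.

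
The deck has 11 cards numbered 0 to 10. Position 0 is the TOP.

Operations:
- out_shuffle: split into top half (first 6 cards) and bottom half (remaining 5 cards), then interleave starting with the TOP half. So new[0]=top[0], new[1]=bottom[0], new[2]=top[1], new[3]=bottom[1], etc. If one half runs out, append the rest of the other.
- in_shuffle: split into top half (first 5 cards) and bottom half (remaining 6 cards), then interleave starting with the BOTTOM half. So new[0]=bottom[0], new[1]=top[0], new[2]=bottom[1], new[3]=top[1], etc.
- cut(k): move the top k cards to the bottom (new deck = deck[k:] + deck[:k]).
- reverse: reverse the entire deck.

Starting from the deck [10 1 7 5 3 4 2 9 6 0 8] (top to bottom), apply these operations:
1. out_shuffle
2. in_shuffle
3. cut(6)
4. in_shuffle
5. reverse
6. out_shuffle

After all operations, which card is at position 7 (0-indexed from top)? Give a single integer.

After op 1 (out_shuffle): [10 2 1 9 7 6 5 0 3 8 4]
After op 2 (in_shuffle): [6 10 5 2 0 1 3 9 8 7 4]
After op 3 (cut(6)): [3 9 8 7 4 6 10 5 2 0 1]
After op 4 (in_shuffle): [6 3 10 9 5 8 2 7 0 4 1]
After op 5 (reverse): [1 4 0 7 2 8 5 9 10 3 6]
After op 6 (out_shuffle): [1 5 4 9 0 10 7 3 2 6 8]
Position 7: card 3.

Answer: 3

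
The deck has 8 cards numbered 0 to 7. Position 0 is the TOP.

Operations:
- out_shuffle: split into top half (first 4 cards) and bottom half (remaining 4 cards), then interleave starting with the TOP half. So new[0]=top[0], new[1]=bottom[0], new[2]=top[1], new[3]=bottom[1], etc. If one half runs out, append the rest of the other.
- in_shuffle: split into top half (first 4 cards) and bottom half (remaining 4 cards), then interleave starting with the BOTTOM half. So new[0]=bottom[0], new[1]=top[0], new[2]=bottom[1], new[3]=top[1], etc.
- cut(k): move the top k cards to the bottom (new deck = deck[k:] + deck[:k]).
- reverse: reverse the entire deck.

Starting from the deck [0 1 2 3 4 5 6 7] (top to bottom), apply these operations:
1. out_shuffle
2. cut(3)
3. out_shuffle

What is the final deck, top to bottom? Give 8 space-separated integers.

Answer: 5 7 2 0 6 4 3 1

Derivation:
After op 1 (out_shuffle): [0 4 1 5 2 6 3 7]
After op 2 (cut(3)): [5 2 6 3 7 0 4 1]
After op 3 (out_shuffle): [5 7 2 0 6 4 3 1]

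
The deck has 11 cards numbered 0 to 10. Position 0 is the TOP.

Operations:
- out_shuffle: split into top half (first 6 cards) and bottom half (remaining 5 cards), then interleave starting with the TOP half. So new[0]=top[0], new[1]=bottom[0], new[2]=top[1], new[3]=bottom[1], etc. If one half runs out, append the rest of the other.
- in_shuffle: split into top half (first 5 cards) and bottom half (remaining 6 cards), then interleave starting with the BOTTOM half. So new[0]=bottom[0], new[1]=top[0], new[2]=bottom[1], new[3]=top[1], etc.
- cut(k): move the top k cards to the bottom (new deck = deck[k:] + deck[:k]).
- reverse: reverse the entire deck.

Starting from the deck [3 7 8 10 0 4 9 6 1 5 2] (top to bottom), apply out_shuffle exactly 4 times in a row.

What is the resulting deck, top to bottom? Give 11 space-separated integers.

After op 1 (out_shuffle): [3 9 7 6 8 1 10 5 0 2 4]
After op 2 (out_shuffle): [3 10 9 5 7 0 6 2 8 4 1]
After op 3 (out_shuffle): [3 6 10 2 9 8 5 4 7 1 0]
After op 4 (out_shuffle): [3 5 6 4 10 7 2 1 9 0 8]

Answer: 3 5 6 4 10 7 2 1 9 0 8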